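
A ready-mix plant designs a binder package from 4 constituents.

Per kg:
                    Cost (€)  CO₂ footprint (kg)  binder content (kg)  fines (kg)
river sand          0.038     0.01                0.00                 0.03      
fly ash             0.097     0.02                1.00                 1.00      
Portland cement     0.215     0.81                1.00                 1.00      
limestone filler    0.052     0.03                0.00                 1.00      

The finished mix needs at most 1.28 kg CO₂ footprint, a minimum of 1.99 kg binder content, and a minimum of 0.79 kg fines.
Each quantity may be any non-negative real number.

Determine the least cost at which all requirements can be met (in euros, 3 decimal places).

Let x1 = kg of river sand, x2 = kg of fly ash, x3 = kg of Portland cement, x4 = kg of limestone filler.
Minimise 0.038x1 + 0.097x2 + 0.215x3 + 0.052x4 s.t.:
  0.01x1 + 0.02x2 + 0.81x3 + 0.03x4 ≤ 1.28   (CO₂ footprint)
  1x2 + 1x3 ≥ 1.99   (binder content)
  0.03x1 + 1x2 + 1x3 + 1x4 ≥ 0.79   (fines)
  x1, x2, x3, x4 ≥ 0.
The optimal basis is {fly ash}; river sand, Portland cement, limestone filler drop out. Binding constraint: binder content.
So fly ash = 1.99 kg.
Hence cost = 0.097·1.99 = €0.19303.

€0.193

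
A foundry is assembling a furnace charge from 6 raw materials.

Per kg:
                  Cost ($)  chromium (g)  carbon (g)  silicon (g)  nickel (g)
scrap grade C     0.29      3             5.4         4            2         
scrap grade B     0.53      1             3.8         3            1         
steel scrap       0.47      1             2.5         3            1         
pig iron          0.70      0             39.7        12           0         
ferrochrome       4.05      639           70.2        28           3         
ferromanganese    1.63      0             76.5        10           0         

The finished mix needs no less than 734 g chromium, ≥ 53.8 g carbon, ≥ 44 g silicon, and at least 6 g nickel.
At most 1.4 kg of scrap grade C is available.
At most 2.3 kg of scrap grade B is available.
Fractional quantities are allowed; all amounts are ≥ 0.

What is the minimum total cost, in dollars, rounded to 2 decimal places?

$5.40

Treat it as an LP. Let x1 = kg of scrap grade C, x2 = kg of scrap grade B, x3 = kg of steel scrap, x4 = kg of pig iron, x5 = kg of ferrochrome, x6 = kg of ferromanganese.
Minimise 0.29x1 + 0.53x2 + 0.47x3 + 0.7x4 + 4.05x5 + 1.63x6 s.t.:
  3x1 + 1x2 + 1x3 + 639x5 ≥ 734   (chromium)
  5.4x1 + 3.8x2 + 2.5x3 + 39.7x4 + 70.2x5 + 76.5x6 ≥ 53.8   (carbon)
  4x1 + 3x2 + 3x3 + 12x4 + 28x5 + 10x6 ≥ 44   (silicon)
  2x1 + 1x2 + 1x3 + 3x5 ≥ 6   (nickel)
  x1 ≤ 1.4
  x2 ≤ 2.3
  x1, x2, x3, x4, x5, x6 ≥ 0.
At the optimum only scrap grade C, pig iron, ferrochrome are positive (scrap grade B, steel scrap, ferromanganese = 0). There the chromium, silicon, nickel constraints are tight.
Optimal quantities: scrap grade C = 1.286 kg, pig iron = 0.5718 kg, ferrochrome = 1.143 kg.
Hence cost = 0.29·1.286 + 0.7·0.5718 + 4.05·1.143 = $5.4024.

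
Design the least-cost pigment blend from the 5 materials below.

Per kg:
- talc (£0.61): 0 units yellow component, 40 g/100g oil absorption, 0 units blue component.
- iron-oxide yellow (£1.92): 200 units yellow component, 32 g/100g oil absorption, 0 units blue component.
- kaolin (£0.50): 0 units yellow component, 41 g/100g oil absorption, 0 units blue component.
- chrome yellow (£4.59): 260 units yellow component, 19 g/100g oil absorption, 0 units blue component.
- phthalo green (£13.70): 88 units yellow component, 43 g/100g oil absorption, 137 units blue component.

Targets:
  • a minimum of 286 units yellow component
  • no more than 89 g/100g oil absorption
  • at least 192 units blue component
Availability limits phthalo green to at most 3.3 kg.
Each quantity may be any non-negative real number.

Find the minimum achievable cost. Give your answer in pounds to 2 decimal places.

£20.76

Let x1 = kg of talc, x2 = kg of iron-oxide yellow, x3 = kg of kaolin, x4 = kg of chrome yellow, x5 = kg of phthalo green.
Minimise 0.61x1 + 1.92x2 + 0.5x3 + 4.59x4 + 13.7x5 with:
  200x2 + 260x4 + 88x5 ≥ 286   (yellow component)
  40x1 + 32x2 + 41x3 + 19x4 + 43x5 ≤ 89   (oil absorption)
  137x5 ≥ 192   (blue component)
  x5 ≤ 3.3
  x1, x2, x3, x4, x5 ≥ 0.
The minimum-cost mix takes nothing from talc, kaolin, chrome yellow — only iron-oxide yellow, phthalo green. Binding constraints: yellow component and blue component.
So iron-oxide yellow = 0.8134 kg, phthalo green = 1.401 kg.
Objective = 1.92·0.8134 + 13.7·1.401 = 20.7554.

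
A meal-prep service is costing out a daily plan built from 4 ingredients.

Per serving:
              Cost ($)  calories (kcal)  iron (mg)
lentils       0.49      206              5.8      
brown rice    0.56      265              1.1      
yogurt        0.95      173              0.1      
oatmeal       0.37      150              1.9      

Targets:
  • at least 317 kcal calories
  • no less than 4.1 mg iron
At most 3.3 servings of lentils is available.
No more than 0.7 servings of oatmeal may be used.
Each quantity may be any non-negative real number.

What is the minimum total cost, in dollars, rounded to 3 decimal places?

$0.701

Let x1 = servings of lentils, x2 = servings of brown rice, x3 = servings of yogurt, x4 = servings of oatmeal.
Minimise 0.49x1 + 0.56x2 + 0.95x3 + 0.37x4 subject to:
  206x1 + 265x2 + 173x3 + 150x4 ≥ 317   (calories)
  5.8x1 + 1.1x2 + 0.1x3 + 1.9x4 ≥ 4.1   (iron)
  x1 ≤ 3.3
  x4 ≤ 0.7
  x1, x2, x3, x4 ≥ 0.
At the optimum only lentils, brown rice are positive (yogurt, oatmeal = 0). The calories and iron requirements are met with equality.
That vertex is x1 = 0.563, x2 = 0.7585.
Total cost: 0.49·0.563 + 0.56·0.7585 = 0.70063.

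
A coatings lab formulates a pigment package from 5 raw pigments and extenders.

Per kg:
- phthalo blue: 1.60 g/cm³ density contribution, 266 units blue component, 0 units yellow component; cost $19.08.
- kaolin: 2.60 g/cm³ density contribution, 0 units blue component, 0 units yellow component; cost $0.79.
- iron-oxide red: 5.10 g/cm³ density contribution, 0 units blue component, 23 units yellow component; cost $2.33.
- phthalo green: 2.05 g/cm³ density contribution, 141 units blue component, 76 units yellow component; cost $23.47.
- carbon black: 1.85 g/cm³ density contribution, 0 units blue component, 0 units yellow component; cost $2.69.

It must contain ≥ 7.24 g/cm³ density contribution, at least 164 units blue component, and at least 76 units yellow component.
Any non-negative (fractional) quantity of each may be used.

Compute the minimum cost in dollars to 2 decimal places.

$19.46

This is a linear program. Let x1 = kg of phthalo blue, x2 = kg of kaolin, x3 = kg of iron-oxide red, x4 = kg of phthalo green, x5 = kg of carbon black.
Minimize 19.08x1 + 0.79x2 + 2.33x3 + 23.47x4 + 2.69x5 subject to:
  1.6x1 + 2.6x2 + 5.1x3 + 2.05x4 + 1.85x5 ≥ 7.24   (density contribution)
  266x1 + 141x4 ≥ 164   (blue component)
  23x3 + 76x4 ≥ 76   (yellow component)
  x1, x2, x3, x4, x5 ≥ 0.
At the optimum only phthalo blue, iron-oxide red are positive (kaolin, phthalo green, carbon black = 0). Binding constraints: blue component and yellow component.
So phthalo blue = 0.6165 kg, iron-oxide red = 3.304 kg.
Hence cost = 19.08·0.6165 + 2.33·3.304 = $19.4611.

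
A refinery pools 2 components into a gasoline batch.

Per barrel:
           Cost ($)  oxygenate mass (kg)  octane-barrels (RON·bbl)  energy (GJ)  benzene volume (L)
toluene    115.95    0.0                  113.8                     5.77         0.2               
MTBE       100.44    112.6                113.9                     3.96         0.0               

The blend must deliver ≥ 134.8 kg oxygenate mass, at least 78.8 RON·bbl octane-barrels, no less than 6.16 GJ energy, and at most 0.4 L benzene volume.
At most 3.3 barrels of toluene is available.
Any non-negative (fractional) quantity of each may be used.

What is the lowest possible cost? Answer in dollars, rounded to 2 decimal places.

This is a linear program. Let x1 = barrels of toluene, x2 = barrels of MTBE.
min 115.95x1 + 100.44x2 s.t.:
  112.6x2 ≥ 134.8   (oxygenate mass)
  113.8x1 + 113.9x2 ≥ 78.8   (octane-barrels)
  5.77x1 + 3.96x2 ≥ 6.16   (energy)
  0.2x1 ≤ 0.4   (benzene volume)
  x1 ≤ 3.3
  x1, x2 ≥ 0.
Both inputs are positive at the optimum. Binding constraints: oxygenate mass and energy.
Optimal quantities: toluene = 0.245971 barrels, MTBE = 1.19716 barrels.
Objective = 115.95·0.245971 + 100.44·1.19716 = 148.7631.

$148.76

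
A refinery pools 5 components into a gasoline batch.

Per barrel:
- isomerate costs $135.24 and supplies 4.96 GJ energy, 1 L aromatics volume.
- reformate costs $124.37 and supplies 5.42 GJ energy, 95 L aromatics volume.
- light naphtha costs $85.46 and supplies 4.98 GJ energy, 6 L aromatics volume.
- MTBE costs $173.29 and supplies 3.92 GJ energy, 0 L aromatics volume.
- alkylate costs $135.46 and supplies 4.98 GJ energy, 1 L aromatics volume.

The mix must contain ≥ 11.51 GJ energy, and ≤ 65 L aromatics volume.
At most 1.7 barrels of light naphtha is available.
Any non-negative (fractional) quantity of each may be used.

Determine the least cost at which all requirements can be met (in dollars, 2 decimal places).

$215.13

This is a linear program. Let x1 = barrels of isomerate, x2 = barrels of reformate, x3 = barrels of light naphtha, x4 = barrels of MTBE, x5 = barrels of alkylate.
Minimise 135.24x1 + 124.37x2 + 85.46x3 + 173.29x4 + 135.46x5 with:
  4.96x1 + 5.42x2 + 4.98x3 + 3.92x4 + 4.98x5 ≥ 11.51   (energy)
  1x1 + 95x2 + 6x3 + 1x5 ≤ 65   (aromatics volume)
  x3 ≤ 1.7
  x1, x2, x3, x4, x5 ≥ 0.
The optimal basis is {reformate, light naphtha}; isomerate, MTBE, alkylate drop out. The energy and the light naphtha cap requirements are met with equality.
So reformate = 0.5616 barrels, light naphtha = 1.7 barrels.
Total cost: 124.37·0.5616 + 85.46·1.7 = 215.1282.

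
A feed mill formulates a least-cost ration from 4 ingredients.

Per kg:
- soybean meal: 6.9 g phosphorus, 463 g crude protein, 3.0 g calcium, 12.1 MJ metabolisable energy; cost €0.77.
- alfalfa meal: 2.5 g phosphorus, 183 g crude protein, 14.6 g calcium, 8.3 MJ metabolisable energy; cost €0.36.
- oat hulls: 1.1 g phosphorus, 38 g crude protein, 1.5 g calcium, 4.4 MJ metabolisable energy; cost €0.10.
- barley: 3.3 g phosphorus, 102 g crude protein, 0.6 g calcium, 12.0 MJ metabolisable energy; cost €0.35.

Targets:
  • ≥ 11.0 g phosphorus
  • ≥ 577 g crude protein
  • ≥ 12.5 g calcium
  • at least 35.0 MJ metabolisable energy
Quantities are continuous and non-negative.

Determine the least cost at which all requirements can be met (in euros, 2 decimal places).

Let x1 = kg of soybean meal, x2 = kg of alfalfa meal, x3 = kg of oat hulls, x4 = kg of barley.
min 0.77x1 + 0.36x2 + 0.1x3 + 0.35x4 s.t.:
  6.9x1 + 2.5x2 + 1.1x3 + 3.3x4 ≥ 11   (phosphorus)
  463x1 + 183x2 + 38x3 + 102x4 ≥ 577   (crude protein)
  3x1 + 14.6x2 + 1.5x3 + 0.6x4 ≥ 12.5   (calcium)
  12.1x1 + 8.3x2 + 4.4x3 + 12x4 ≥ 35   (metabolisable energy)
  x1, x2, x3, x4 ≥ 0.
At the optimum only soybean meal, alfalfa meal, oat hulls are positive (barley = 0). Binding constraints: crude protein, calcium, metabolisable energy.
So soybean meal = 0.7297 kg, alfalfa meal = 0.118 kg, oat hulls = 5.725 kg.
Total cost: 0.77·0.7297 + 0.36·0.118 + 0.1·5.725 = 1.1768.

€1.18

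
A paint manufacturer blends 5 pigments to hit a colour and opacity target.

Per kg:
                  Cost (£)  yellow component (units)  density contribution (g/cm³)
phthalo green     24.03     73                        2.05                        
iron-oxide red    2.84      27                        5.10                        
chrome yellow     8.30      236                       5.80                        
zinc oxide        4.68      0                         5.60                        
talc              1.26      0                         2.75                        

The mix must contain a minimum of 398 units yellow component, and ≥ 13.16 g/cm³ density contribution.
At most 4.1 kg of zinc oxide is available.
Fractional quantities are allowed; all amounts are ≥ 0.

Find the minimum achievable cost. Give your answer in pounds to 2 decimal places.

This is a linear program. Let x1 = kg of phthalo green, x2 = kg of iron-oxide red, x3 = kg of chrome yellow, x4 = kg of zinc oxide, x5 = kg of talc.
Minimize 24.03x1 + 2.84x2 + 8.3x3 + 4.68x4 + 1.26x5 with:
  73x1 + 27x2 + 236x3 ≥ 398   (yellow component)
  2.05x1 + 5.1x2 + 5.8x3 + 5.6x4 + 2.75x5 ≥ 13.16   (density contribution)
  x4 ≤ 4.1
  x1, x2, x3, x4, x5 ≥ 0.
At the optimum only iron-oxide red, chrome yellow are positive (phthalo green, zinc oxide, talc = 0). The yellow component and density contribution requirements are met with equality.
So iron-oxide red = 0.76157 kg, chrome yellow = 1.5993 kg.
Cost = 2.84·0.76157 + 8.3·1.5993 = 15.4370.

£15.44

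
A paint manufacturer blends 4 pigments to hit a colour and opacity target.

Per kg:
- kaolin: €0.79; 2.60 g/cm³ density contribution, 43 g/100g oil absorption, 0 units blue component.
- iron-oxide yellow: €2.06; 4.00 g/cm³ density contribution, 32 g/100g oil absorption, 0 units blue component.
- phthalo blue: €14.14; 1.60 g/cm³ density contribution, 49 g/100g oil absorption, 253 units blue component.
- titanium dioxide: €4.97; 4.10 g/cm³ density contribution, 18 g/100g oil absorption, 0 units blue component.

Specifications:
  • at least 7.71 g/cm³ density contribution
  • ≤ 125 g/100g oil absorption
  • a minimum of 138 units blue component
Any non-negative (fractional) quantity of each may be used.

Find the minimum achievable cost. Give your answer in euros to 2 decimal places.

€10.16

Let x1 = kg of kaolin, x2 = kg of iron-oxide yellow, x3 = kg of phthalo blue, x4 = kg of titanium dioxide.
Minimize 0.79x1 + 2.06x2 + 14.14x3 + 4.97x4 with:
  2.6x1 + 4x2 + 1.6x3 + 4.1x4 ≥ 7.71   (density contribution)
  43x1 + 32x2 + 49x3 + 18x4 ≤ 125   (oil absorption)
  253x3 ≥ 138   (blue component)
  x1, x2, x3, x4 ≥ 0.
The minimum-cost mix takes nothing from titanium dioxide — only kaolin, iron-oxide yellow, phthalo blue. The density contribution, oil absorption, blue component requirements are met with equality.
Solving gives x1 = 1.963, x2 = 0.4335, x3 = 0.5455.
Hence cost = 0.79·1.963 + 2.06·0.4335 + 14.14·0.5455 = €10.1572.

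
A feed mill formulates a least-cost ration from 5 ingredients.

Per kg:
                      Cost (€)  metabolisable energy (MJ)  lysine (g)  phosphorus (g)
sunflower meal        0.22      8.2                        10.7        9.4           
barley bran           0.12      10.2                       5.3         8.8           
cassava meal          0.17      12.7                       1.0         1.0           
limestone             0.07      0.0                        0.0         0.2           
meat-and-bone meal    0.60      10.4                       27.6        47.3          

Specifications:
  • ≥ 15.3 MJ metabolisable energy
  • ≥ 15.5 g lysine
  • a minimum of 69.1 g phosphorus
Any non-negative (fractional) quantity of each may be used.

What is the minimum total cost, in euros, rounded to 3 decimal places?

Set it up as a linear program. Let x1 = kg of sunflower meal, x2 = kg of barley bran, x3 = kg of cassava meal, x4 = kg of limestone, x5 = kg of meat-and-bone meal.
min 0.22x1 + 0.12x2 + 0.17x3 + 0.07x4 + 0.6x5 with:
  8.2x1 + 10.2x2 + 12.7x3 + 10.4x5 ≥ 15.3   (metabolisable energy)
  10.7x1 + 5.3x2 + 1x3 + 27.6x5 ≥ 15.5   (lysine)
  9.4x1 + 8.8x2 + 1x3 + 0.2x4 + 47.3x5 ≥ 69.1   (phosphorus)
  x1, x2, x3, x4, x5 ≥ 0.
At the optimum only barley bran, meat-and-bone meal are positive (sunflower meal, cassava meal, limestone = 0). The metabolisable energy and phosphorus requirements are met with equality.
That vertex is x2 = 0.012918, x5 = 1.4585.
Cost = 0.12·0.012918 + 0.6·1.4585 = 0.87665.

€0.877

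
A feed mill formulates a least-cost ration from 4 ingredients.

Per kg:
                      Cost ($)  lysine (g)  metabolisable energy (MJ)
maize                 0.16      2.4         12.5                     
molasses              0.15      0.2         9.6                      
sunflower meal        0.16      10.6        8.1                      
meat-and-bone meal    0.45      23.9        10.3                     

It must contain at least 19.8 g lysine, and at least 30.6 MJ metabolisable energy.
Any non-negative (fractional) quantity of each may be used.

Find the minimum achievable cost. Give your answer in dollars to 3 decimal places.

Let x1 = kg of maize, x2 = kg of molasses, x3 = kg of sunflower meal, x4 = kg of meat-and-bone meal.
min 0.16x1 + 0.15x2 + 0.16x3 + 0.45x4 with:
  2.4x1 + 0.2x2 + 10.6x3 + 23.9x4 ≥ 19.8   (lysine)
  12.5x1 + 9.6x2 + 8.1x3 + 10.3x4 ≥ 30.6   (metabolisable energy)
  x1, x2, x3, x4 ≥ 0.
The minimum-cost mix takes nothing from molasses, meat-and-bone meal — only maize, sunflower meal. Binding constraints: lysine and metabolisable energy.
Solving gives x1 = 1.45, x3 = 1.54.
Total cost: 0.16·1.45 + 0.16·1.54 = 0.47840.

$0.478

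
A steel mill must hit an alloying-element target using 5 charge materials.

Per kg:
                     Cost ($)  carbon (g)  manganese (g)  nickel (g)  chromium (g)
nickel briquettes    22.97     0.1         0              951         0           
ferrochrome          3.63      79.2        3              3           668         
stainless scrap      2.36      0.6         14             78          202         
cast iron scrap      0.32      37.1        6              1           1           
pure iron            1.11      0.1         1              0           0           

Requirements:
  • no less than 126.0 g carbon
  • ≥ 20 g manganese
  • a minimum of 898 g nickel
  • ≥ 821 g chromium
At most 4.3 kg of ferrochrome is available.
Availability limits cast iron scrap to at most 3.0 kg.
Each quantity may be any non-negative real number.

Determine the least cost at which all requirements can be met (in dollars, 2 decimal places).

$24.82

Set it up as a linear program. Let x1 = kg of nickel briquettes, x2 = kg of ferrochrome, x3 = kg of stainless scrap, x4 = kg of cast iron scrap, x5 = kg of pure iron.
Minimise 22.97x1 + 3.63x2 + 2.36x3 + 0.32x4 + 1.11x5 with:
  0.1x1 + 79.2x2 + 0.6x3 + 37.1x4 + 0.1x5 ≥ 126   (carbon)
  3x2 + 14x3 + 6x4 + 1x5 ≥ 20   (manganese)
  951x1 + 3x2 + 78x3 + 1x4 ≥ 898   (nickel)
  668x2 + 202x3 + 1x4 ≥ 821   (chromium)
  x2 ≤ 4.3
  x4 ≤ 3
  x1, x2, x3, x4, x5 ≥ 0.
At the optimum only nickel briquettes, ferrochrome, stainless scrap, cast iron scrap are positive (pure iron = 0). Binding constraints: carbon, nickel, chromium, the cast iron scrap cap.
So nickel briquettes = 0.6514 kg, ferrochrome = 0.1581 kg, stainless scrap = 3.527 kg, cast iron scrap = 3 kg.
Cost = 22.97·0.6514 + 3.63·0.1581 + 2.36·3.527 + 0.32·3 = 24.8203.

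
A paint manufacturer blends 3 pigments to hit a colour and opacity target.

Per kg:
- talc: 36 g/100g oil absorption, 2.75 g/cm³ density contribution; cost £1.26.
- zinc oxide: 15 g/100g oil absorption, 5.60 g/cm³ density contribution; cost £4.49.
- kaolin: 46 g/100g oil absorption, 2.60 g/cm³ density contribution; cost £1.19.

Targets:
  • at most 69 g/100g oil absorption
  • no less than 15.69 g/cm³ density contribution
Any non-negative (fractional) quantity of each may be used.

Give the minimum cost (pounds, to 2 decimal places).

£11.69

Let x1 = kg of talc, x2 = kg of zinc oxide, x3 = kg of kaolin.
Minimize 1.26x1 + 4.49x2 + 1.19x3 subject to:
  36x1 + 15x2 + 46x3 ≤ 69   (oil absorption)
  2.75x1 + 5.6x2 + 2.6x3 ≥ 15.69   (density contribution)
  x1, x2, x3 ≥ 0.
The optimal basis is {talc, zinc oxide}; kaolin drops out. The oil absorption and density contribution requirements are met with equality.
Solving gives x1 = 0.942, x2 = 2.339.
Total cost: 1.26·0.942 + 4.49·2.339 = 11.6890.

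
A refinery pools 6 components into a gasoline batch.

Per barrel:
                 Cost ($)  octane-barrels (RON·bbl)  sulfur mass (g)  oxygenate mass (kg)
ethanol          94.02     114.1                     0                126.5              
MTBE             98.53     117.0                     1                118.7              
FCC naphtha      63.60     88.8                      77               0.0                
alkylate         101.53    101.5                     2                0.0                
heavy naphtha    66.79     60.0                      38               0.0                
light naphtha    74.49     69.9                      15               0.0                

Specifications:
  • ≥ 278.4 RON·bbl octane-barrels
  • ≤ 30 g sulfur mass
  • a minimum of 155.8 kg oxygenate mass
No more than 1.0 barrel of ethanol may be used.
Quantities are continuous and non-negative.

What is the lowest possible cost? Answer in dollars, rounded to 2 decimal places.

This is a linear program. Let x1 = barrels of ethanol, x2 = barrels of MTBE, x3 = barrels of FCC naphtha, x4 = barrels of alkylate, x5 = barrels of heavy naphtha, x6 = barrels of light naphtha.
Minimize 94.02x1 + 98.53x2 + 63.6x3 + 101.53x4 + 66.79x5 + 74.49x6 with:
  114.1x1 + 117x2 + 88.8x3 + 101.5x4 + 60x5 + 69.9x6 ≥ 278.4   (octane-barrels)
  1x2 + 77x3 + 2x4 + 38x5 + 15x6 ≤ 30   (sulfur mass)
  126.5x1 + 118.7x2 ≥ 155.8   (oxygenate mass)
  x1 ≤ 1
  x1, x2, x3, x4, x5, x6 ≥ 0.
The cheapest feasible vertex uses only ethanol, MTBE, FCC naphtha; alkylate, heavy naphtha, light naphtha are not used. Binding constraints: octane-barrels, sulfur mass, the ethanol cap.
Optimal quantities: ethanol = 1 barrel, MTBE = 1.1196 barrels, FCC naphtha = 0.37507 barrels.
Cost = 94.02·1 + 98.53·1.1196 + 63.6·0.37507 = 228.1886.

$228.19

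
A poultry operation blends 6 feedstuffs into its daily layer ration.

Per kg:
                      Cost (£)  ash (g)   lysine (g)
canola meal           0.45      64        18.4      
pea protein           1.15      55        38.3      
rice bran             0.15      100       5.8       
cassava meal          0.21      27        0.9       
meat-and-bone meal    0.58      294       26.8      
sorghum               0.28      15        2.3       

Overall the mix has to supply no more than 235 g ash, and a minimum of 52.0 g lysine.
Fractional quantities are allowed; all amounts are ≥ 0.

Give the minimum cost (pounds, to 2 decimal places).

This is a linear program. Let x1 = kg of canola meal, x2 = kg of pea protein, x3 = kg of rice bran, x4 = kg of cassava meal, x5 = kg of meat-and-bone meal, x6 = kg of sorghum.
Minimise 0.45x1 + 1.15x2 + 0.15x3 + 0.21x4 + 0.58x5 + 0.28x6 s.t.:
  64x1 + 55x2 + 100x3 + 27x4 + 294x5 + 15x6 ≤ 235   (ash)
  18.4x1 + 38.3x2 + 5.8x3 + 0.9x4 + 26.8x5 + 2.3x6 ≥ 52   (lysine)
  x1, x2, x3, x4, x5, x6 ≥ 0.
The minimum-cost mix takes nothing from pea protein, rice bran, cassava meal, sorghum — only canola meal, meat-and-bone meal. Binding constraints: ash and lysine.
That vertex is x1 = 2.433, x5 = 0.2696.
Objective = 0.45·2.433 + 0.58·0.2696 = 1.2512.

£1.25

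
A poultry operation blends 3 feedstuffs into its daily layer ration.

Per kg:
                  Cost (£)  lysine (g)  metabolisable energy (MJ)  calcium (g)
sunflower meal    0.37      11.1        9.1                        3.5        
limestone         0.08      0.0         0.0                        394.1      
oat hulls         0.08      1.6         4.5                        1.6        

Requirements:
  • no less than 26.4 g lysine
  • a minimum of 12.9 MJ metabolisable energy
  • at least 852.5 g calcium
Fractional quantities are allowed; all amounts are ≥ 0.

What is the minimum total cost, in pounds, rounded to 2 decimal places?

£1.05

Treat it as an LP. Let x1 = kg of sunflower meal, x2 = kg of limestone, x3 = kg of oat hulls.
min 0.37x1 + 0.08x2 + 0.08x3 subject to:
  11.1x1 + 1.6x3 ≥ 26.4   (lysine)
  9.1x1 + 4.5x3 ≥ 12.9   (metabolisable energy)
  3.5x1 + 394.1x2 + 1.6x3 ≥ 852.5   (calcium)
  x1, x2, x3 ≥ 0.
The cheapest feasible vertex uses only sunflower meal, limestone; oat hulls is not used. There the lysine and calcium constraints are tight.
So sunflower meal = 2.378 kg, limestone = 2.142 kg.
Objective = 0.37·2.378 + 0.08·2.142 = 1.0512.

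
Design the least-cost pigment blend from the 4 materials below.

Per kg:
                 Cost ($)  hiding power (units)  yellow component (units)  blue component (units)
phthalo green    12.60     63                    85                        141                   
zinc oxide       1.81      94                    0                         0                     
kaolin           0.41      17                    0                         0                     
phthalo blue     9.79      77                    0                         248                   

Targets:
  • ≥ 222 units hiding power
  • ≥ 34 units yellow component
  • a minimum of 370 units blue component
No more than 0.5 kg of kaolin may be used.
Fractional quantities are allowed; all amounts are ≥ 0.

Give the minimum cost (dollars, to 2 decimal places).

Treat it as an LP. Let x1 = kg of phthalo green, x2 = kg of zinc oxide, x3 = kg of kaolin, x4 = kg of phthalo blue.
Minimize 12.6x1 + 1.81x2 + 0.41x3 + 9.79x4 subject to:
  63x1 + 94x2 + 17x3 + 77x4 ≥ 222   (hiding power)
  85x1 ≥ 34   (yellow component)
  141x1 + 248x4 ≥ 370   (blue component)
  x3 ≤ 0.5
  x1, x2, x3, x4 ≥ 0.
The optimal basis is {phthalo green, zinc oxide, phthalo blue}; kaolin drops out. There the hiding power, yellow component, blue component constraints are tight.
Solving gives x1 = 0.4, x2 = 1.0578, x4 = 1.2645.
Cost = 12.6·0.4 + 1.81·1.0578 + 9.79·1.2645 = 19.3341.

$19.33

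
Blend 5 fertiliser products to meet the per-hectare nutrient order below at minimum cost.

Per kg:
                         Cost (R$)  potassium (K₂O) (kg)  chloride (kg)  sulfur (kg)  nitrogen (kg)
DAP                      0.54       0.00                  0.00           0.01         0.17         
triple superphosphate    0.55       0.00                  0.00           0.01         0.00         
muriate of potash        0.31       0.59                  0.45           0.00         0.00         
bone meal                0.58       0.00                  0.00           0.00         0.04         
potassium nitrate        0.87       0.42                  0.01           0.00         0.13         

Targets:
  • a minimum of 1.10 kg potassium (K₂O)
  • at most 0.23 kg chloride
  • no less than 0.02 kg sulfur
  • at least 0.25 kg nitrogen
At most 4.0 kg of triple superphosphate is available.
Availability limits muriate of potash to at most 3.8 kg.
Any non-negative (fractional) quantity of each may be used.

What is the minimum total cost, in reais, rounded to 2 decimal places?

R$2.93

Let x1 = kg of DAP, x2 = kg of triple superphosphate, x3 = kg of muriate of potash, x4 = kg of bone meal, x5 = kg of potassium nitrate.
min 0.54x1 + 0.55x2 + 0.31x3 + 0.58x4 + 0.87x5 with:
  0.59x3 + 0.42x5 ≥ 1.1   (potassium (K₂O))
  0.45x3 + 0.01x5 ≤ 0.23   (chloride)
  0.01x1 + 0.01x2 ≥ 0.02   (sulfur)
  0.17x1 + 0.04x4 + 0.13x5 ≥ 0.25   (nitrogen)
  x2 ≤ 4
  x3 ≤ 3.8
  x1, x2, x3, x4, x5 ≥ 0.
The optimal basis is {DAP, muriate of potash, potassium nitrate}; triple superphosphate, bone meal drop out. The potassium (K₂O), chloride, sulfur requirements are met with equality.
Solving gives x1 = 2, x3 = 0.4675, x5 = 1.962.
Cost = 0.54·2 + 0.31·0.4675 + 0.87·1.962 = 2.9319.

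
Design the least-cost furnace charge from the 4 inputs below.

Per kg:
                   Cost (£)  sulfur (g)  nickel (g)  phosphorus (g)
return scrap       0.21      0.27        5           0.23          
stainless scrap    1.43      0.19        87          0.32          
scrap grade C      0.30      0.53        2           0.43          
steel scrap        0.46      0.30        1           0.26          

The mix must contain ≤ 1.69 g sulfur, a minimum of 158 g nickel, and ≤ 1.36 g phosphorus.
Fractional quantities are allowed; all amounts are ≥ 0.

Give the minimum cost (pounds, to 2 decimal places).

£2.60

Let x1 = kg of return scrap, x2 = kg of stainless scrap, x3 = kg of scrap grade C, x4 = kg of steel scrap.
Minimize 0.21x1 + 1.43x2 + 0.3x3 + 0.46x4 subject to:
  0.27x1 + 0.19x2 + 0.53x3 + 0.3x4 ≤ 1.69   (sulfur)
  5x1 + 87x2 + 2x3 + 1x4 ≥ 158   (nickel)
  0.23x1 + 0.32x2 + 0.43x3 + 0.26x4 ≤ 1.36   (phosphorus)
  x1, x2, x3, x4 ≥ 0.
The cheapest feasible vertex uses only stainless scrap; return scrap, scrap grade C, steel scrap are not used. Binding constraint: nickel.
So stainless scrap = 1.816 kg.
Objective = 1.43·1.816 = 2.5969.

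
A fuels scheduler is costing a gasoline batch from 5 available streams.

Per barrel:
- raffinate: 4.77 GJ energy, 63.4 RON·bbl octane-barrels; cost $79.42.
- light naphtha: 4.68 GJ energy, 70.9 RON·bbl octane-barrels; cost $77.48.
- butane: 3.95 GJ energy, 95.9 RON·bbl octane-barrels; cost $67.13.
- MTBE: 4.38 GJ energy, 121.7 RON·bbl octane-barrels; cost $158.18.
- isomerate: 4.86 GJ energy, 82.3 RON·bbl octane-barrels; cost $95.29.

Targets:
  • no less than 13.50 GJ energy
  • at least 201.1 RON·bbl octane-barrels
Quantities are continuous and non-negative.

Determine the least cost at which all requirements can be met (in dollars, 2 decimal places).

$223.50

This is a linear program. Let x1 = barrels of raffinate, x2 = barrels of light naphtha, x3 = barrels of butane, x4 = barrels of MTBE, x5 = barrels of isomerate.
Minimise 79.42x1 + 77.48x2 + 67.13x3 + 158.18x4 + 95.29x5 subject to:
  4.77x1 + 4.68x2 + 3.95x3 + 4.38x4 + 4.86x5 ≥ 13.5   (energy)
  63.4x1 + 70.9x2 + 95.9x3 + 121.7x4 + 82.3x5 ≥ 201.1   (octane-barrels)
  x1, x2, x3, x4, x5 ≥ 0.
The optimal basis is {light naphtha}; raffinate, butane, MTBE, isomerate drop out. Binding constraint: energy.
Solving gives x2 = 2.8846.
Cost = 77.48·2.8846 = 223.4988.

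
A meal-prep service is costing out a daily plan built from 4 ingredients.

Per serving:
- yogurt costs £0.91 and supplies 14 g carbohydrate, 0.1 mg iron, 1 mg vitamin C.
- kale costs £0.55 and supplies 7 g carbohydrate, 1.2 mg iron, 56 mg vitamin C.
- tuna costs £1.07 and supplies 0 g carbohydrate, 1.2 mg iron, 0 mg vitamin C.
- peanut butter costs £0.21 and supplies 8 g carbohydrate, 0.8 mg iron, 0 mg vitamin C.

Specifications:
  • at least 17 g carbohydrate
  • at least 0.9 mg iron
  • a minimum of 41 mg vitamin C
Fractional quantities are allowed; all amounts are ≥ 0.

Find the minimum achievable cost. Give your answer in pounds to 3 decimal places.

£0.714

Let x1 = servings of yogurt, x2 = servings of kale, x3 = servings of tuna, x4 = servings of peanut butter.
min 0.91x1 + 0.55x2 + 1.07x3 + 0.21x4 with:
  14x1 + 7x2 + 8x4 ≥ 17   (carbohydrate)
  0.1x1 + 1.2x2 + 1.2x3 + 0.8x4 ≥ 0.9   (iron)
  1x1 + 56x2 ≥ 41   (vitamin C)
  x1, x2, x3, x4 ≥ 0.
The cheapest feasible vertex uses only kale, peanut butter; yogurt, tuna are not used. There the carbohydrate and vitamin C constraints are tight.
So kale = 0.7321 servings, peanut butter = 1.484 servings.
Cost = 0.55·0.7321 + 0.21·1.484 = 0.71430.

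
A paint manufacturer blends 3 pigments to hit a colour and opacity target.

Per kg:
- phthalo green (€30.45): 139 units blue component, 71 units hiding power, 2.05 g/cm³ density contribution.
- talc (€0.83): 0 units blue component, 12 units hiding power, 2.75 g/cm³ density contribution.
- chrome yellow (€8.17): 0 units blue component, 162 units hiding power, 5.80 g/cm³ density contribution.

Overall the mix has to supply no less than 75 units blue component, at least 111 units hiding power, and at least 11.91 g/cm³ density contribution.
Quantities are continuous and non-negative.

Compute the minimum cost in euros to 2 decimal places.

€20.89

Let x1 = kg of phthalo green, x2 = kg of talc, x3 = kg of chrome yellow.
Minimize 30.45x1 + 0.83x2 + 8.17x3 with:
  139x1 ≥ 75   (blue component)
  71x1 + 12x2 + 162x3 ≥ 111   (hiding power)
  2.05x1 + 2.75x2 + 5.8x3 ≥ 11.91   (density contribution)
  x1, x2, x3 ≥ 0.
The optimal mix uses every input. Binding constraints: blue component, hiding power, density contribution.
Solving gives x1 = 0.5396, x2 = 3.535, x3 = 0.1869.
Total cost: 30.45·0.5396 + 0.83·3.535 + 8.17·0.1869 = 20.8918.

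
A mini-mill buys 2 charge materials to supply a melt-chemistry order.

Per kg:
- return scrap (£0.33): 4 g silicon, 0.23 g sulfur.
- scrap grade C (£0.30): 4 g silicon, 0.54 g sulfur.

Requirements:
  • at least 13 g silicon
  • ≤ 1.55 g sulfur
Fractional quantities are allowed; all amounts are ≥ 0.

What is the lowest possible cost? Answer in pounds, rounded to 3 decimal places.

£0.995

Let x1 = kg of return scrap, x2 = kg of scrap grade C.
min 0.33x1 + 0.3x2 subject to:
  4x1 + 4x2 ≥ 13   (silicon)
  0.23x1 + 0.54x2 ≤ 1.55   (sulfur)
  x1, x2 ≥ 0.
Both inputs are positive at the optimum. Binding constraints: silicon and sulfur.
That vertex is x1 = 0.6613, x2 = 2.589.
Cost = 0.33·0.6613 + 0.3·2.589 = 0.99493.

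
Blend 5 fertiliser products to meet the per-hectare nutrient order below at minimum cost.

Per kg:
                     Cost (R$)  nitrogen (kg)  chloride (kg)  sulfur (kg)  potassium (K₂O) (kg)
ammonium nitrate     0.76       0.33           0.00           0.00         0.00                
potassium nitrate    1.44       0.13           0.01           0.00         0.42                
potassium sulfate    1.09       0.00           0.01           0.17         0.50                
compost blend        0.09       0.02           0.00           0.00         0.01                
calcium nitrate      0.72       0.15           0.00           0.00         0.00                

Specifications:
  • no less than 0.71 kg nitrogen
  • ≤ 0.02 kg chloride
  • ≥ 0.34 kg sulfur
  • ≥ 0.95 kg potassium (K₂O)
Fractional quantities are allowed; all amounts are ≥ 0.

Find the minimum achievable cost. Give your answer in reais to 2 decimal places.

Treat it as an LP. Let x1 = kg of ammonium nitrate, x2 = kg of potassium nitrate, x3 = kg of potassium sulfate, x4 = kg of compost blend, x5 = kg of calcium nitrate.
min 0.76x1 + 1.44x2 + 1.09x3 + 0.09x4 + 0.72x5 s.t.:
  0.33x1 + 0.13x2 + 0.02x4 + 0.15x5 ≥ 0.71   (nitrogen)
  0.01x2 + 0.01x3 ≤ 0.02   (chloride)
  0.17x3 ≥ 0.34   (sulfur)
  0.42x2 + 0.5x3 + 0.01x4 ≥ 0.95   (potassium (K₂O))
  x1, x2, x3, x4, x5 ≥ 0.
At the optimum only ammonium nitrate, potassium sulfate are positive (potassium nitrate, compost blend, calcium nitrate = 0). There the nitrogen, chloride, sulfur constraints are tight.
That vertex is x1 = 2.152, x3 = 2.
Cost = 0.76·2.152 + 1.09·2 = 3.8155.

R$3.82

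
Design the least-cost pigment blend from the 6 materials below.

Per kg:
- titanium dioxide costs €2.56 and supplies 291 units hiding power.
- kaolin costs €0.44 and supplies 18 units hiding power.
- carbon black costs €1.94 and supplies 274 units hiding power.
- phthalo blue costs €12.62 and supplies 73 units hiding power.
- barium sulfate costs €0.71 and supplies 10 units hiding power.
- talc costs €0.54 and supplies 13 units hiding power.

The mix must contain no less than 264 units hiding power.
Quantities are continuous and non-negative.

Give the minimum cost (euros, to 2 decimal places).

Treat it as an LP. Let x1 = kg of titanium dioxide, x2 = kg of kaolin, x3 = kg of carbon black, x4 = kg of phthalo blue, x5 = kg of barium sulfate, x6 = kg of talc.
Minimize 2.56x1 + 0.44x2 + 1.94x3 + 12.62x4 + 0.71x5 + 0.54x6 with:
  291x1 + 18x2 + 274x3 + 73x4 + 10x5 + 13x6 ≥ 264   (hiding power)
  x1, x2, x3, x4, x5, x6 ≥ 0.
The optimal basis is {carbon black}; titanium dioxide, kaolin, phthalo blue, barium sulfate, talc drop out. Binding constraint: hiding power.
Optimal quantities: carbon black = 0.9635 kg.
Objective = 1.94·0.9635 = 1.8692.

€1.87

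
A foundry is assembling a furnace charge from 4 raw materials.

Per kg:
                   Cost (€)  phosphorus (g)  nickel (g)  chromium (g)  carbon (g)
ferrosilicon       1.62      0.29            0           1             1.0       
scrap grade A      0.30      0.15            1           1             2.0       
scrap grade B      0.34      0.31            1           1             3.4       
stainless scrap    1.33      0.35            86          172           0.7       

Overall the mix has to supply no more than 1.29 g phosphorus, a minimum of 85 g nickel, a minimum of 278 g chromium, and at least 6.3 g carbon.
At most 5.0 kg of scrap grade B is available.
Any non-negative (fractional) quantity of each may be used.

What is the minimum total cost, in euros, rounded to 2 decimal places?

Let x1 = kg of ferrosilicon, x2 = kg of scrap grade A, x3 = kg of scrap grade B, x4 = kg of stainless scrap.
Minimise 1.62x1 + 0.3x2 + 0.34x3 + 1.33x4 with:
  0.29x1 + 0.15x2 + 0.31x3 + 0.35x4 ≤ 1.29   (phosphorus)
  1x2 + 1x3 + 86x4 ≥ 85   (nickel)
  1x1 + 1x2 + 1x3 + 172x4 ≥ 278   (chromium)
  1x1 + 2x2 + 3.4x3 + 0.7x4 ≥ 6.3   (carbon)
  x3 ≤ 5
  x1, x2, x3, x4 ≥ 0.
At the optimum only scrap grade B, stainless scrap are positive (ferrosilicon, scrap grade A = 0). The chromium and carbon requirements are met with equality.
That vertex is x3 = 1.522, x4 = 1.6074.
Objective = 0.34·1.522 + 1.33·1.6074 = 2.6553.

€2.66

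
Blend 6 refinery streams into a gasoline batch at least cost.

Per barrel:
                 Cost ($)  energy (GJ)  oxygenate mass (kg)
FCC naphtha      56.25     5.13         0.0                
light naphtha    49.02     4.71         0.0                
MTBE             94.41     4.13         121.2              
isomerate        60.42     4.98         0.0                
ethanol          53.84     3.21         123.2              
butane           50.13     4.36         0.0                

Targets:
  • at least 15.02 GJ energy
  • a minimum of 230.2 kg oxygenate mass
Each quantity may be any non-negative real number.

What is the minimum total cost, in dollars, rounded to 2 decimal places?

Set it up as a linear program. Let x1 = barrels of FCC naphtha, x2 = barrels of light naphtha, x3 = barrels of MTBE, x4 = barrels of isomerate, x5 = barrels of ethanol, x6 = barrels of butane.
min 56.25x1 + 49.02x2 + 94.41x3 + 60.42x4 + 53.84x5 + 50.13x6 s.t.:
  5.13x1 + 4.71x2 + 4.13x3 + 4.98x4 + 3.21x5 + 4.36x6 ≥ 15.02   (energy)
  121.2x3 + 123.2x5 ≥ 230.2   (oxygenate mass)
  x1, x2, x3, x4, x5, x6 ≥ 0.
The cheapest feasible vertex uses only light naphtha, ethanol; FCC naphtha, MTBE, isomerate, butane are not used. There the energy and oxygenate mass constraints are tight.
So light naphtha = 1.9155 barrels, ethanol = 1.8685 barrels.
Total cost: 49.02·1.9155 + 53.84·1.8685 = 194.4979.

$194.50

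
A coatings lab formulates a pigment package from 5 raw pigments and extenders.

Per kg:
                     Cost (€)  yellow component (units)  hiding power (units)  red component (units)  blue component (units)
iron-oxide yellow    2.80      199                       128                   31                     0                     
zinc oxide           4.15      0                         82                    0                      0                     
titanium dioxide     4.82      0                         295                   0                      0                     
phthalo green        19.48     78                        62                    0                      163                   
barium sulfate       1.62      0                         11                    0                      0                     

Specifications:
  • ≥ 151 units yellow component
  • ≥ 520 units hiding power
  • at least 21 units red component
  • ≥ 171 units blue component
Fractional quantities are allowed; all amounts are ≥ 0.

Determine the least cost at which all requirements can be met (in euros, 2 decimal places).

Treat it as an LP. Let x1 = kg of iron-oxide yellow, x2 = kg of zinc oxide, x3 = kg of titanium dioxide, x4 = kg of phthalo green, x5 = kg of barium sulfate.
Minimise 2.8x1 + 4.15x2 + 4.82x3 + 19.48x4 + 1.62x5 s.t.:
  199x1 + 78x4 ≥ 151   (yellow component)
  128x1 + 82x2 + 295x3 + 62x4 + 11x5 ≥ 520   (hiding power)
  31x1 ≥ 21   (red component)
  163x4 ≥ 171   (blue component)
  x1, x2, x3, x4, x5 ≥ 0.
The cheapest feasible vertex uses only iron-oxide yellow, titanium dioxide, phthalo green; zinc oxide, barium sulfate are not used. The hiding power, red component, blue component requirements are met with equality.
Solving gives x1 = 0.6774, x3 = 1.248, x4 = 1.049.
Total cost: 2.8·0.6774 + 4.82·1.248 + 19.48·1.049 = 28.3466.

€28.35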